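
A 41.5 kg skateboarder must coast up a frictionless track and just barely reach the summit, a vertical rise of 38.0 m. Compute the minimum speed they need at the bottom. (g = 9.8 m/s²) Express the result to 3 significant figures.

At the top they are momentarily at rest, so all KE converts to PE: ½mv² = mgh
v = √(2gh) = √(2 × 9.8 × 38.0) = 27.29 m/s

v = 27.3 m/s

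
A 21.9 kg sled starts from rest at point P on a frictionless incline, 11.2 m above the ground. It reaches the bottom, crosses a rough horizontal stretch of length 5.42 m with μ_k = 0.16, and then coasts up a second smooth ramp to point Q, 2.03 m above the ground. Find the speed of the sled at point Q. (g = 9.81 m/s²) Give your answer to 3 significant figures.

Energy at P: mgh₁ = (21.9)(9.81)(11.2) = 2406.2 J
Friction loss: W_f = μ_k mg d = 186.3 J
At Q: ½mv² + mgh₂ = mgh₁ − W_f
½mv² = 2406.2 − 186.3 − 436.12 = 1783.8 J
v = √(2 × 1783.8/21.9) = 12.76 m/s

v = 12.8 m/s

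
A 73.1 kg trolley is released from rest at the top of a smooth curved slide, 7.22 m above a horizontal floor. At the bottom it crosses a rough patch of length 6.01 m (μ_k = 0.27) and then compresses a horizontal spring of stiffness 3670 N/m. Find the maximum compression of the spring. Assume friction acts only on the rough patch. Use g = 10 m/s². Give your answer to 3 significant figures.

x = 1.49 m

Initial energy: E₁ = mgh = (73.1)(10)(7.22) = 5277.8 J
Friction removes W_f = μ_k mg d = (0.27)(73.1)(10)(6.01) = 1186 J
Energy reaching the spring: E = 5277.8 − 1186 = 4091.6 J
At max compression ½kx² = E ⇒ x = √(2E/k) = √(2 × 4091.6/3670) = 1.493 m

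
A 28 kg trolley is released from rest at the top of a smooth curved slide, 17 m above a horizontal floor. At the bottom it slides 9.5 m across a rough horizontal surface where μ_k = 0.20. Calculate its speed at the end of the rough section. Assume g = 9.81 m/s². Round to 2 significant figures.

v = 17 m/s

Applying the work–energy principle:
mgh = ½mv² + μ_k m g d
W_f = μ_k mg d = (0.20)(28)(9.81)(9.5) = 521.9 J
½mv² = mgh − W_f = 4669.6 − 521.9 = 4147.7 J
v = √(2 × 4147.7/28) = 17.21 m/s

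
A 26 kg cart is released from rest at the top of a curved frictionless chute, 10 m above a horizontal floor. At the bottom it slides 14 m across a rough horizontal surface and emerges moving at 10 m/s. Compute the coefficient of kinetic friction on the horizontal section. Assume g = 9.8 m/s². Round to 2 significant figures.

μ_k = 0.35

Energy at the top = energy at the end + work done against friction:
mgh = ½mv² + μ_k m g d
mgh = 2548.0 J; ½mv² = 1300.0 J
W_f = 2548.0 − 1300.0 = 1248 J
μ_k = W_f/(mg·d) = 1248/(254.8 × 14) = 0.3499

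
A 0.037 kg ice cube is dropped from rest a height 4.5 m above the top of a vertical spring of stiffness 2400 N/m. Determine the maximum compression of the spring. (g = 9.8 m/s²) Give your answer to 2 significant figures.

x = 0.037 m

Measuring PE from the top of the relaxed spring, at max compression the cube has dropped H + x with zero KE, so:
mg(H + x) = ½kx²
½(2400)x² − (0.037)(9.8)x − (0.037)(9.8)(4.5) = 0
1200x² − 0.3626x − 1.632 = 0
x = [0.3626 + √(0.1315 + 7832.2)]/(2 × 1200) = 0.03703 m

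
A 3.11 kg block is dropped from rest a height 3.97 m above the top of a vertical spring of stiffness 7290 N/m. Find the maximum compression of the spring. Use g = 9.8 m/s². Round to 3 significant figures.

Take the reference level at the top of the uncompressed spring. At max compression the block has fallen H + x and is momentarily at rest:
mg(H + x) = ½kx²
½(7290)x² − (3.11)(9.8)x − (3.11)(9.8)(3.97) = 0
3645x² − 30.48x − 121.0 = 0
x = [30.48 + √(928.9 + 1.7641e+06)]/(2 × 3645) = 0.1864 m

x = 0.186 m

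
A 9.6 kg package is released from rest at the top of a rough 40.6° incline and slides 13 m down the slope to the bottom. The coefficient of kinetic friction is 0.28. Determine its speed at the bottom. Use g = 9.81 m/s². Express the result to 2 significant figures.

v = 11 m/s

Energy: mgh = ½mv² + W_f, with h = L sinθ and W_f = μ_k (mg cosθ) L
mgh = mgL sinθ = (9.6)(9.81)(13)sin40.6° = 796.74 J
W_f = μ_k mg cosθ · L = (0.28)(9.6)(9.81)cos40.6°·13 = 260.3 J
½mv² = 796.74 − 260.3 = 536.46 J
v = √(2 × 536.46/9.6) = 10.57 m/s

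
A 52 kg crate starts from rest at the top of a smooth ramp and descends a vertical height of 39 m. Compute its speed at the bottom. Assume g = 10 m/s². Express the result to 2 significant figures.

v = 28 m/s

Mechanical energy is conserved (no friction): mgh = ½mv²
v = √(2gh) = √(2 × 10 × 39) = √780.00 = 27.93 m/s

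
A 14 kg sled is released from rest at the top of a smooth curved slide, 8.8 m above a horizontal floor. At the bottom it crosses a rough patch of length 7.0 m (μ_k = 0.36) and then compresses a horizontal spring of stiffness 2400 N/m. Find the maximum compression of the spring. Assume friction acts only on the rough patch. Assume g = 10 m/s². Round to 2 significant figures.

Initial energy: E₁ = mgh = (14)(10)(8.8) = 1232.0 J
Friction removes W_f = μ_k mg d = (0.36)(14)(10)(7.0) = 352.8 J
Energy reaching the spring: E = 1232.0 − 352.8 = 879.20 J
At max compression ½kx² = E ⇒ x = √(2E/k) = √(2 × 879.20/2400) = 0.8560 m

x = 0.86 m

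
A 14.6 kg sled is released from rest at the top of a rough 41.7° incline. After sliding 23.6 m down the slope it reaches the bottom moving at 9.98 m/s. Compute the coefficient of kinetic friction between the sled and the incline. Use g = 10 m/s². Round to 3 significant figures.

μ_k = 0.608

The energy dissipated by friction is the PE lost minus the KE gained:
mgL sinθ = 2292.1 J; ½mv² = 727.08 J
W_f = 2292.1 − 727.08 = 1565 J
μ_k = W_f/(mg cosθ · L) = 1565/(109.0 × 23.6) = 0.6083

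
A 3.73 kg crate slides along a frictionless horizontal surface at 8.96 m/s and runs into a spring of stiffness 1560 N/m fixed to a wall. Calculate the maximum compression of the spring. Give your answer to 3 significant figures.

At max compression the crate is momentarily at rest: ½mv² = ½kx²
x = v√(m/k) = 8.96 × √(3.73/1560) = 0.4381 m

x = 0.438 m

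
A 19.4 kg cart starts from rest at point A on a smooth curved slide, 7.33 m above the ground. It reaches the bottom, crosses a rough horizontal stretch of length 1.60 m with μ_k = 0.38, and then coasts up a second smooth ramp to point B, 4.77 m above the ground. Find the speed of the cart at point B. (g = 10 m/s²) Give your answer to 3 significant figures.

Energy at A: mgh₁ = (19.4)(10)(7.33) = 1422.0 J
Friction loss: W_f = μ_k mg d = 118.0 J
At B: ½mv² + mgh₂ = mgh₁ − W_f
½mv² = 1422.0 − 118.0 − 925.38 = 378.69 J
v = √(2 × 378.69/19.4) = 6.248 m/s

v = 6.25 m/s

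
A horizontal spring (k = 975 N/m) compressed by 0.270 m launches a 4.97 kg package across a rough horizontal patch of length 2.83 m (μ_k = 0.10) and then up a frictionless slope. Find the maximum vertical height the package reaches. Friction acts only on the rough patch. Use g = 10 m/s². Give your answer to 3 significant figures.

Spring energy: E₀ = ½kx² = ½(975)(0.270)² = 35.539 J
Friction: W_f = μ_k mg d = (0.10)(4.97)(10)(2.83) = 14.07 J
Energy at base of ramp: E = 35.539 − 14.07 = 21.474 J
At max height all remaining energy is PE: mgh = E ⇒ h = E/(mg) = 21.474/(4.97 × 10) = 0.4321 m

h = 0.432 m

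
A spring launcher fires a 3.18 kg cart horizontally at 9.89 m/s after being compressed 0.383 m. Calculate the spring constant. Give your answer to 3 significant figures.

k = 2120 N/m

½kx² = ½mv²
k = mv²/x² = (3.18)(9.89)²/(0.383)² = 2120 N/m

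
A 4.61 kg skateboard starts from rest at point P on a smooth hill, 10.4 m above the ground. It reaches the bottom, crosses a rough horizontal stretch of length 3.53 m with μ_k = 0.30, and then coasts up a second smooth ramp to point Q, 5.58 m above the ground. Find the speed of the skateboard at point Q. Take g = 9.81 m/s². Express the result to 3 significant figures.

Energy at P: mgh₁ = (4.61)(9.81)(10.4) = 470.33 J
Friction loss: W_f = μ_k mg d = 47.89 J
At Q: ½mv² + mgh₂ = mgh₁ − W_f
½mv² = 470.33 − 47.89 − 252.35 = 170.09 J
v = √(2 × 170.09/4.61) = 8.590 m/s

v = 8.59 m/s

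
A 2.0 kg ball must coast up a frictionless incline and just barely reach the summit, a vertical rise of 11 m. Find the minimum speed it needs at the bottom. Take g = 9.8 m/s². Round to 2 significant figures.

At the top it is momentarily at rest, so all KE converts to PE: ½mv² = mgh
v = √(2gh) = √(2 × 9.8 × 11) = 14.68 m/s

v = 15 m/s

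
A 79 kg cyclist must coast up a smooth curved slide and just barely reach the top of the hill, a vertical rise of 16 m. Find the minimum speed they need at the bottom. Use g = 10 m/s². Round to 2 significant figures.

At the top they are momentarily at rest, so all KE converts to PE: ½mv² = mgh
v = √(2gh) = √(2 × 10 × 16) = 17.89 m/s

v = 18 m/s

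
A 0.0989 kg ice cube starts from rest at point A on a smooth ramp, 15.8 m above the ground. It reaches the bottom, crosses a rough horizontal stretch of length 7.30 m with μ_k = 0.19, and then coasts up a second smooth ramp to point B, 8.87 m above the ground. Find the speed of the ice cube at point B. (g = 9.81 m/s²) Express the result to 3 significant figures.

v = 10.4 m/s

Energy at A: mgh₁ = (0.0989)(9.81)(15.8) = 15.329 J
Friction loss: W_f = μ_k mg d = 1.346 J
At B: ½mv² + mgh₂ = mgh₁ − W_f
½mv² = 15.329 − 1.346 − 8.6058 = 5.3779 J
v = √(2 × 5.3779/0.0989) = 10.43 m/s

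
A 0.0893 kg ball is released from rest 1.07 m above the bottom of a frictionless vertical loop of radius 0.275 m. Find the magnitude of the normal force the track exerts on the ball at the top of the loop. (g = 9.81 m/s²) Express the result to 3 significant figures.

Energy from release to top (height 2r): mgh = ½mv_top² + mg(2r)
v_top² = 2g(h − 2r) = 2(9.81)(1.07 − 0.5500) = 10.202 m²/s²
At the top, both N and weight point toward the centre: N + mg = mv_top²/r
N = m(v_top²/r − g) = 0.0893(10.202/0.275 − 9.81) = 2.437 N

N = 2.44 N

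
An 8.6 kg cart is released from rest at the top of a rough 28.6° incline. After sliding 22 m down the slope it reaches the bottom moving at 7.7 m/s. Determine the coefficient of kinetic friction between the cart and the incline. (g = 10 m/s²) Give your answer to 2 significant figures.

μ_k = 0.39

Energy balance down the incline: mg L sinθ − ½mv² = μ_k (mg cosθ) L
mgL sinθ = 905.68 J; ½mv² = 254.95 J
W_f = 905.68 − 254.95 = 650.7 J
μ_k = W_f/(mg cosθ · L) = 650.7/(75.51 × 22) = 0.3917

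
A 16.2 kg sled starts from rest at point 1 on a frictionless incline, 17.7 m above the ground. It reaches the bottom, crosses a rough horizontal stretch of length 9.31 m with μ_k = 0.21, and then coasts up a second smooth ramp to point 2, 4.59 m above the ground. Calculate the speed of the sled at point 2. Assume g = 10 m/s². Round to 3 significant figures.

Energy at 1: mgh₁ = (16.2)(10)(17.7) = 2867.4 J
Friction loss: W_f = μ_k mg d = 316.7 J
At 2: ½mv² + mgh₂ = mgh₁ − W_f
½mv² = 2867.4 − 316.7 − 743.58 = 1807.1 J
v = √(2 × 1807.1/16.2) = 14.94 m/s

v = 14.9 m/s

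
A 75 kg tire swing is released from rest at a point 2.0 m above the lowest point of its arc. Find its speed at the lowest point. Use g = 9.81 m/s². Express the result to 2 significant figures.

v = 6.3 m/s

Mechanical energy is conserved (no friction): mgh = ½mv²
The mass cancels from both sides.
v = √(2gh) = √(2 × 9.81 × 2.0) = √39.240 = 6.264 m/s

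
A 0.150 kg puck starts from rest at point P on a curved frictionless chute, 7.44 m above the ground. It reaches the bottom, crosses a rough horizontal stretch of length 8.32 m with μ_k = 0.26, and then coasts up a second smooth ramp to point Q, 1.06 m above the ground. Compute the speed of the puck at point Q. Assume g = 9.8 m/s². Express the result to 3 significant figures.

v = 9.09 m/s

Energy at P: mgh₁ = (0.150)(9.8)(7.44) = 10.937 J
Friction loss: W_f = μ_k mg d = 3.180 J
At Q: ½mv² + mgh₂ = mgh₁ − W_f
½mv² = 10.937 − 3.180 − 1.5582 = 6.1987 J
v = √(2 × 6.1987/0.150) = 9.091 m/s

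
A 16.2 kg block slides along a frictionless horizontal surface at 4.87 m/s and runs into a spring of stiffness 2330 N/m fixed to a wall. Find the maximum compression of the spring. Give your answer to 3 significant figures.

Conservation of energy between contact and max compression: ½mv² = ½kx²
x = v√(m/k) = 4.87 × √(16.2/2330) = 0.4061 m

x = 0.406 m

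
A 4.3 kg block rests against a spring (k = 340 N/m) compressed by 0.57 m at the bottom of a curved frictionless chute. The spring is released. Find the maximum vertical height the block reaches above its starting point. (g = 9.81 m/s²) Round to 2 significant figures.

h = 1.3 m

Energy conservation from release to the highest point: ½kx² = mgh
h = kx²/(2mg) = (340)(0.57)²/(2 × 4.3 × 9.81) = 1.309 m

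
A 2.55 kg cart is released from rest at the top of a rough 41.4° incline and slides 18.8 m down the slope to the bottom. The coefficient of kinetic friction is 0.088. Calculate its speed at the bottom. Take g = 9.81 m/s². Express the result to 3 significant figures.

Work–energy: mg(L sinθ) − μ_k(mg cosθ)L = ½mv²
mgh = mgL sinθ = (2.55)(9.81)(18.8)sin41.4° = 311.01 J
W_f = μ_k mg cosθ · L = (0.088)(2.55)(9.81)cos41.4°·18.8 = 31.04 J
½mv² = 311.01 − 31.04 = 279.97 J
v = √(2 × 279.97/2.55) = 14.82 m/s

v = 14.8 m/s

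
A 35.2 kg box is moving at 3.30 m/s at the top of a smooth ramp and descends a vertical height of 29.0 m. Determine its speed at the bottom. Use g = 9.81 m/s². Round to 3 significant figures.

v = 24.1 m/s

Mechanical energy is conserved (no friction): ½mv₀² + mgh = ½mv²
The mass cancels from both sides.
v² = v₀² + 2gh = (3.30)² + 2(9.81)(29.0) = 579.87
v = √579.87 = 24.08 m/s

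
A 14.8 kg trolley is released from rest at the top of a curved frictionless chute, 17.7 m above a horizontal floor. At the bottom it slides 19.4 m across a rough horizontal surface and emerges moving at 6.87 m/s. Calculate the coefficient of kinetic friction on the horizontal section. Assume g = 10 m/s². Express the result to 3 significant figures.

Energy bookkeeping (friction removes W_f = μ_k N d):
mgh = ½mv² + μ_k m g d
mgh = 2619.6 J; ½mv² = 349.26 J
W_f = 2619.6 − 349.26 = 2270 J
μ_k = W_f/(mg·d) = 2270/(148.0 × 19.4) = 0.7907

μ_k = 0.791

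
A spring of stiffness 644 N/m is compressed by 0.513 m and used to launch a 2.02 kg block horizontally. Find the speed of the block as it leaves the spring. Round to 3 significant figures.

v = 9.16 m/s

Spring PE converts entirely to kinetic energy: ½kx² = ½mv²
v = x√(k/m) = 0.513 × √(644/2.02) = 9.160 m/s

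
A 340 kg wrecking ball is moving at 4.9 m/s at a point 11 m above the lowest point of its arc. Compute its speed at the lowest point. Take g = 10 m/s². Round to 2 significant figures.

Equating total energy at the two states: ½mv₀² + mgh = ½mv²
v² = v₀² + 2gh = (4.9)² + 2(10)(11) = 244.01
v = √244.01 = 15.62 m/s

v = 16 m/s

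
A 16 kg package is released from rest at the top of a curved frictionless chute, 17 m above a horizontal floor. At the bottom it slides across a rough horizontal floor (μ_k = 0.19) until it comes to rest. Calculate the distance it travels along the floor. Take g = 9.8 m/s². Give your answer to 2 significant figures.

Applying the work–energy principle:
At rest all PE has been dissipated by friction: mgh = μ_k m g d
d = h/μ_k = 17/0.19 = 89.47 m

d = 89 m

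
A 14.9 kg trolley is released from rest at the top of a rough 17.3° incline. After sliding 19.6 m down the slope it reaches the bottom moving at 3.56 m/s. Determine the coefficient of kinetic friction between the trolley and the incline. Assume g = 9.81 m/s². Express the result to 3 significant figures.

μ_k = 0.277

Energy balance down the incline: mg L sinθ − ½mv² = μ_k (mg cosθ) L
mgL sinθ = 851.95 J; ½mv² = 94.418 J
W_f = 851.95 − 94.418 = 757.5 J
μ_k = W_f/(mg cosθ · L) = 757.5/(139.6 × 19.6) = 0.2769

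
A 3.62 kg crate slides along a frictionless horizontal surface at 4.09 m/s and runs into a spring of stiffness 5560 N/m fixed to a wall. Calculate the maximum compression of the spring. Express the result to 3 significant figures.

At max compression the crate is momentarily at rest: ½mv² = ½kx²
x = v√(m/k) = 4.09 × √(3.62/5560) = 0.1044 m

x = 0.104 m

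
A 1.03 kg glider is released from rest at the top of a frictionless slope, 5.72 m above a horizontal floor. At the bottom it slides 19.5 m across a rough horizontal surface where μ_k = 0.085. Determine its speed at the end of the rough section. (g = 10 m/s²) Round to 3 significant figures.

Energy at the top = energy at the end + work done against friction:
mgh = ½mv² + μ_k m g d
W_f = μ_k mg d = (0.085)(1.03)(10)(19.5) = 17.07 J
½mv² = mgh − W_f = 58.916 − 17.07 = 41.844 J
v = √(2 × 41.844/1.03) = 9.014 m/s

v = 9.01 m/s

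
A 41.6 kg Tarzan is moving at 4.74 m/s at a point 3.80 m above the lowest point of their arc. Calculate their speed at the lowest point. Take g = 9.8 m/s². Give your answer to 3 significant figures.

v = 9.85 m/s

Equating total energy at the two states: ½mv₀² + mgh = ½mv²
v² = v₀² + 2gh = (4.74)² + 2(9.8)(3.80) = 96.948
v = √96.948 = 9.846 m/s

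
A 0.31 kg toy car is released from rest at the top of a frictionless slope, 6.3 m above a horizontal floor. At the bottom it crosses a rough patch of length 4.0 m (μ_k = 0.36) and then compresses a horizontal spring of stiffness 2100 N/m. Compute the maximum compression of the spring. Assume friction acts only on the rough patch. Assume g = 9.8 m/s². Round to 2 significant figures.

x = 0.12 m

Initial energy: E₁ = mgh = (0.31)(9.8)(6.3) = 19.139 J
Friction removes W_f = μ_k mg d = (0.36)(0.31)(9.8)(4.0) = 4.375 J
Energy reaching the spring: E = 19.139 − 4.375 = 14.765 J
At max compression ½kx² = E ⇒ x = √(2E/k) = √(2 × 14.765/2100) = 0.1186 m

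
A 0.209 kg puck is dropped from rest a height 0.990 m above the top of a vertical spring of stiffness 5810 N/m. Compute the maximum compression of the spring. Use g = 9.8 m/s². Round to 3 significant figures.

x = 0.0268 m

Let x be the compression. The total drop is H + x, and the puck is instantaneously at rest at max compression, so energy conservation gives:
mg(H + x) = ½kx²
½(5810)x² − (0.209)(9.8)x − (0.209)(9.8)(0.990) = 0
2905x² − 2.048x − 2.028 = 0
x = [2.048 + √(4.195 + 23562)]/(2 × 2905) = 0.02677 m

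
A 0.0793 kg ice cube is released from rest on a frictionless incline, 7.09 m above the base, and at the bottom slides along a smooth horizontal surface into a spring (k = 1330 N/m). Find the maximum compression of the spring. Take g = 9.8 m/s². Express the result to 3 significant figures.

At max compression the cube is momentarily at rest: mgh = ½kx²
x = √(2mgh/k) = √(2 × 0.0793 × 9.8 × 7.09 / 1330) = 0.09103 m

x = 0.0910 m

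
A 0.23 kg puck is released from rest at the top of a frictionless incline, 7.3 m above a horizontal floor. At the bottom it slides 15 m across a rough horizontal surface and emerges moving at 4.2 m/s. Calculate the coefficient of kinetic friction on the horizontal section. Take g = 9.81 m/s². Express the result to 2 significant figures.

Energy at the top = energy at the end + work done against friction:
mgh = ½mv² + μ_k m g d
mgh = 16.471 J; ½mv² = 2.0286 J
W_f = 16.471 − 2.0286 = 14.44 J
μ_k = W_f/(mg·d) = 14.44/(2.256 × 15) = 0.4267

μ_k = 0.43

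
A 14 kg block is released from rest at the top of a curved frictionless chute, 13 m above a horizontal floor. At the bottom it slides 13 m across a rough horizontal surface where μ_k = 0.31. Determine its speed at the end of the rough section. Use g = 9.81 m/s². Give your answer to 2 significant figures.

v = 13 m/s

Applying the work–energy principle:
mgh = ½mv² + μ_k m g d
W_f = μ_k mg d = (0.31)(14)(9.81)(13) = 553.5 J
½mv² = mgh − W_f = 1785.4 − 553.5 = 1231.9 J
v = √(2 × 1231.9/14) = 13.27 m/s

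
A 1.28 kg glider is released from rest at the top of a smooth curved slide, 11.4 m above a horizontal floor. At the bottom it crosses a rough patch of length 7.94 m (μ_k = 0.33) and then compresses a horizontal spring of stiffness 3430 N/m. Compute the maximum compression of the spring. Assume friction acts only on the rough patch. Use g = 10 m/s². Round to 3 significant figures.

Initial energy: E₁ = mgh = (1.28)(10)(11.4) = 145.92 J
Friction removes W_f = μ_k mg d = (0.33)(1.28)(10)(7.94) = 33.54 J
Energy reaching the spring: E = 145.92 − 33.54 = 112.38 J
At max compression ½kx² = E ⇒ x = √(2E/k) = √(2 × 112.38/3430) = 0.2560 m

x = 0.256 m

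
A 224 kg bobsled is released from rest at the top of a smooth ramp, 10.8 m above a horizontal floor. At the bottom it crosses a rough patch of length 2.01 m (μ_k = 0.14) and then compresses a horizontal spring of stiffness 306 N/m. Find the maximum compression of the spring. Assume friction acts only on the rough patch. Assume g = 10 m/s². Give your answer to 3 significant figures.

x = 12.4 m

Initial energy: E₁ = mgh = (224)(10)(10.8) = 24192 J
Friction removes W_f = μ_k mg d = (0.14)(224)(10)(2.01) = 630.3 J
Energy reaching the spring: E = 24192 − 630.3 = 23562 J
At max compression ½kx² = E ⇒ x = √(2E/k) = √(2 × 23562/306) = 12.41 m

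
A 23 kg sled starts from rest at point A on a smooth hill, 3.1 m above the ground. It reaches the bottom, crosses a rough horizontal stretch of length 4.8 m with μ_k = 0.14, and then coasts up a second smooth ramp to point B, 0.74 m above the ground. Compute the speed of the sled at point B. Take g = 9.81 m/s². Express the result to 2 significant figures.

v = 5.8 m/s

Energy at A: mgh₁ = (23)(9.81)(3.1) = 699.45 J
Friction loss: W_f = μ_k mg d = 151.6 J
At B: ½mv² + mgh₂ = mgh₁ − W_f
½mv² = 699.45 − 151.6 − 166.97 = 380.86 J
v = √(2 × 380.86/23) = 5.755 m/s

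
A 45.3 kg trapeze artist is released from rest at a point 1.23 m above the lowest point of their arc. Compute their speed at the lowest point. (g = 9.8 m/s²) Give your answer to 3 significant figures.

v = 4.91 m/s

Equating total energy at the two states: mgh = ½mv²
The mass cancels from both sides.
v = √(2gh) = √(2 × 9.8 × 1.23) = √24.108 = 4.910 m/s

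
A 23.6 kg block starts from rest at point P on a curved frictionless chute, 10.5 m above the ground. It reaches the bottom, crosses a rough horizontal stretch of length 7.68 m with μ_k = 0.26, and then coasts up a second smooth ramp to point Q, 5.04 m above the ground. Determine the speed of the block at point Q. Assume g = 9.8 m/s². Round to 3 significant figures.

v = 8.24 m/s

Energy at P: mgh₁ = (23.6)(9.8)(10.5) = 2428.4 J
Friction loss: W_f = μ_k mg d = 461.8 J
At Q: ½mv² + mgh₂ = mgh₁ − W_f
½mv² = 2428.4 − 461.8 − 1165.7 = 800.97 J
v = √(2 × 800.97/23.6) = 8.239 m/s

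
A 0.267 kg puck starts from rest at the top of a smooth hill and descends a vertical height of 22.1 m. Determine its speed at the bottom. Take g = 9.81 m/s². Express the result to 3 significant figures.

v = 20.8 m/s

Energy conservation between the two points: mgh = ½mv²
The mass cancels from both sides.
v = √(2gh) = √(2 × 9.81 × 22.1) = √433.60 = 20.82 m/s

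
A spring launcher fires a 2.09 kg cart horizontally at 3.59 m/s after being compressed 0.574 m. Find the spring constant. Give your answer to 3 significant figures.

Energy stored in the spring equals the launch KE: ½kx² = ½mv²
k = mv²/x² = (2.09)(3.59)²/(0.574)² = 81.75 N/m

k = 81.8 N/m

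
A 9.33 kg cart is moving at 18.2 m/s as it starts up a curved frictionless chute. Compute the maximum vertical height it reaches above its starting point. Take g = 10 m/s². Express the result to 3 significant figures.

By energy conservation, ½mv² = mgh
h = v²/(2g) = 18.2²/(2 × 10) = 16.56 m

h = 16.6 m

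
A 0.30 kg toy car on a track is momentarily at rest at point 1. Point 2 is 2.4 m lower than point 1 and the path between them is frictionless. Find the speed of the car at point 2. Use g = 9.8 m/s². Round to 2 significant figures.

Mechanical energy is conserved (no friction): mgh = ½mv²
v = √(2gh) = √(2 × 9.8 × 2.4) = √47.040 = 6.859 m/s

v = 6.9 m/s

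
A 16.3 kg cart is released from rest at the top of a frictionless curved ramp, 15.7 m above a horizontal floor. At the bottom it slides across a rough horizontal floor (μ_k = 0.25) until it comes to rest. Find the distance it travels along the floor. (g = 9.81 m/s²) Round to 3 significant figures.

d = 62.8 m

Energy at the top = energy at the end + work done against friction:
At rest all PE has been dissipated by friction: mgh = μ_k m g d
d = h/μ_k = 15.7/0.25 = 62.80 m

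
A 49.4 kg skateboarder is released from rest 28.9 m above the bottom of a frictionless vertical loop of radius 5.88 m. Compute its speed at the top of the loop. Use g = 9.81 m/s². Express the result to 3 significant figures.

v = 18.3 m/s

Energy conservation: mgh = ½mv_top² + mg(2r)
v_top² = 2g(h − 2r) = 2(9.81)(28.9 − 11.76) = 336.3
v_top = 18.34 m/s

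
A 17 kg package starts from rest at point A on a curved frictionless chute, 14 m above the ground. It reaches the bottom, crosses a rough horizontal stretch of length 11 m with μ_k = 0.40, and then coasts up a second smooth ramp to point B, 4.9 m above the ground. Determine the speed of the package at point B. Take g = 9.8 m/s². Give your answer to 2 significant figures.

v = 9.6 m/s

Energy at A: mgh₁ = (17)(9.8)(14) = 2332.4 J
Friction loss: W_f = μ_k mg d = 733.0 J
At B: ½mv² + mgh₂ = mgh₁ − W_f
½mv² = 2332.4 − 733.0 − 816.34 = 783.02 J
v = √(2 × 783.02/17) = 9.598 m/s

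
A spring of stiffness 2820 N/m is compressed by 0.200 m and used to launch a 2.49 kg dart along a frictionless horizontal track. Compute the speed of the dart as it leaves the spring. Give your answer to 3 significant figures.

Conservation of energy: ½kx² = ½mv²
v = x√(k/m) = 0.200 × √(2820/2.49) = 6.731 m/s

v = 6.73 m/s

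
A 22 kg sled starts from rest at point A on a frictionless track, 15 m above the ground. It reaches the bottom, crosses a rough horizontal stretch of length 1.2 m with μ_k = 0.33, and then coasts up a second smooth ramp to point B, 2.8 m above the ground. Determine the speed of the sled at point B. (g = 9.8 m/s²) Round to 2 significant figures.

v = 15 m/s

Energy at A: mgh₁ = (22)(9.8)(15) = 3234.0 J
Friction loss: W_f = μ_k mg d = 85.38 J
At B: ½mv² + mgh₂ = mgh₁ − W_f
½mv² = 3234.0 − 85.38 − 603.68 = 2544.9 J
v = √(2 × 2544.9/22) = 15.21 m/s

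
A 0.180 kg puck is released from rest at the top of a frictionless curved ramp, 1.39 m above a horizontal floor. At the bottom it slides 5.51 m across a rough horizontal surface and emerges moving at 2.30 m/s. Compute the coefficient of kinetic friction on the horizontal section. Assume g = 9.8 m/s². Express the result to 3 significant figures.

Applying the work–energy principle:
mgh = ½mv² + μ_k m g d
mgh = 2.4520 J; ½mv² = 0.47610 J
W_f = 2.4520 − 0.47610 = 1.976 J
μ_k = W_f/(mg·d) = 1.976/(1.764 × 5.51) = 0.2033

μ_k = 0.203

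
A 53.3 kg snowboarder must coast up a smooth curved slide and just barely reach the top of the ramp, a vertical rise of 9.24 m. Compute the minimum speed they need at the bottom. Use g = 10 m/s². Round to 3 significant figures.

v = 13.6 m/s

At the top they are momentarily at rest, so all KE converts to PE: ½mv² = mgh
v = √(2gh) = √(2 × 10 × 9.24) = 13.59 m/s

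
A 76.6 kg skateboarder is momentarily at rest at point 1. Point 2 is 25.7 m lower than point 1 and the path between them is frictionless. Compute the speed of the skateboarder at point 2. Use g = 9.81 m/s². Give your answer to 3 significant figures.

v = 22.5 m/s

Mechanical energy is conserved (no friction): mgh = ½mv²
The mass cancels from both sides.
v = √(2gh) = √(2 × 9.81 × 25.7) = √504.23 = 22.46 m/s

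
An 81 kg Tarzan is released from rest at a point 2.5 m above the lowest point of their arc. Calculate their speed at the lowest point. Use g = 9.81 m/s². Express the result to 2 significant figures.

Equating total energy at the two states: mgh = ½mv²
v = √(2gh) = √(2 × 9.81 × 2.5) = √49.050 = 7.004 m/s

v = 7.0 m/s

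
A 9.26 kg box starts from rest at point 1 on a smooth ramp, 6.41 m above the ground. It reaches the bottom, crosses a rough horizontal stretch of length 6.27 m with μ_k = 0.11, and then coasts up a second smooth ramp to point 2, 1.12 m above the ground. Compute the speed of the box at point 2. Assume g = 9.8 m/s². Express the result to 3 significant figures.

Energy at 1: mgh₁ = (9.26)(9.8)(6.41) = 581.69 J
Friction loss: W_f = μ_k mg d = 62.59 J
At 2: ½mv² + mgh₂ = mgh₁ − W_f
½mv² = 581.69 − 62.59 − 101.64 = 417.47 J
v = √(2 × 417.47/9.26) = 9.496 m/s

v = 9.50 m/s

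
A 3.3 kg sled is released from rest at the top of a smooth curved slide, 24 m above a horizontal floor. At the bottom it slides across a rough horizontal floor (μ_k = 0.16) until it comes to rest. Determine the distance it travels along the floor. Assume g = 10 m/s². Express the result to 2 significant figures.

d = 150 m

Energy at the top = energy at the end + work done against friction:
At rest all PE has been dissipated by friction: mgh = μ_k m g d
d = h/μ_k = 24/0.16 = 150.0 m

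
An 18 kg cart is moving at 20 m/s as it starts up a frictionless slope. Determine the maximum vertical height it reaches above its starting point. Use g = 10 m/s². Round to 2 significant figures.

h = 20 m

By energy conservation, ½mv² = mgh
h = v²/(2g) = 20²/(2 × 10) = 20.00 m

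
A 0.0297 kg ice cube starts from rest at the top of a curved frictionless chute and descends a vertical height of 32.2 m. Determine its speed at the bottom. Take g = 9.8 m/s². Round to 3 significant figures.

By conservation of mechanical energy, mgh = ½mv²
The mass cancels from both sides.
v = √(2gh) = √(2 × 9.8 × 32.2) = √631.12 = 25.12 m/s

v = 25.1 m/s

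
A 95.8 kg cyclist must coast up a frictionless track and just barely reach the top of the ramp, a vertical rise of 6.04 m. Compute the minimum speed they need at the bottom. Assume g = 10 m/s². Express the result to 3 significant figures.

v = 11.0 m/s

At the top they are momentarily at rest, so all KE converts to PE: ½mv² = mgh
v = √(2gh) = √(2 × 10 × 6.04) = 10.99 m/s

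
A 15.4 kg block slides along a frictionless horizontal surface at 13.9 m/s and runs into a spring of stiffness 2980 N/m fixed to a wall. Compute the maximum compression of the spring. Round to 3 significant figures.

At max compression the block is momentarily at rest: ½mv² = ½kx²
x = v√(m/k) = 13.9 × √(15.4/2980) = 0.9992 m

x = 0.999 m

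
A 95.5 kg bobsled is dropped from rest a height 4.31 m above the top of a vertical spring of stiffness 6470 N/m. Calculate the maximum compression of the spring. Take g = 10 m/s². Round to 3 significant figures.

x = 1.29 m

Take the reference level at the top of the uncompressed spring. At max compression the bobsled has fallen H + x and is momentarily at rest:
mg(H + x) = ½kx²
½(6470)x² − (95.5)(10)x − (95.5)(10)(4.31) = 0
3235x² − 955.0x − 4116 = 0
x = [955.0 + √(912025 + 5.3262e+07)]/(2 × 3235) = 1.285 m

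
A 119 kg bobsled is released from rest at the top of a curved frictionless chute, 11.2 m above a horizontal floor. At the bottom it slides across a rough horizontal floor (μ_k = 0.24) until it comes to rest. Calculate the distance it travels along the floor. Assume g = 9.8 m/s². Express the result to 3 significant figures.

Energy at the top = energy at the end + work done against friction:
At rest all PE has been dissipated by friction: mgh = μ_k m g d
d = h/μ_k = 11.2/0.24 = 46.67 m

d = 46.7 m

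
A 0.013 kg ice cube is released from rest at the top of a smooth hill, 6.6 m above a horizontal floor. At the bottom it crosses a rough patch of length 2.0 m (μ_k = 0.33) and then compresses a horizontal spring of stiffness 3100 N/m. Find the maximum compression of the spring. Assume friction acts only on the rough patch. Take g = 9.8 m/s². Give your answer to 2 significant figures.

Initial energy: E₁ = mgh = (0.013)(9.8)(6.6) = 0.84084 J
Friction removes W_f = μ_k mg d = (0.33)(0.013)(9.8)(2.0) = 0.08408 J
Energy reaching the spring: E = 0.84084 − 0.08408 = 0.75676 J
At max compression ½kx² = E ⇒ x = √(2E/k) = √(2 × 0.75676/3100) = 0.02210 m

x = 0.022 m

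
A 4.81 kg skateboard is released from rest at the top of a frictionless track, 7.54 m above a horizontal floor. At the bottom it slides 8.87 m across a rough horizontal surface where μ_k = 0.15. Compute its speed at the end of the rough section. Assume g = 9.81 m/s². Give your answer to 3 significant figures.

v = 11.0 m/s

Energy at the top = energy at the end + work done against friction:
mgh = ½mv² + μ_k m g d
W_f = μ_k mg d = (0.15)(4.81)(9.81)(8.87) = 62.78 J
½mv² = mgh − W_f = 355.78 − 62.78 = 293.00 J
v = √(2 × 293.00/4.81) = 11.04 m/s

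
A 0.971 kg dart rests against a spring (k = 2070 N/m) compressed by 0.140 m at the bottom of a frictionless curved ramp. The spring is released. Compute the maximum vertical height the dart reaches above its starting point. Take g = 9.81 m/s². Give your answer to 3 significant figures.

h = 2.13 m

At maximum height the dart is at rest, so ½kx² = mgh
h = kx²/(2mg) = (2070)(0.140)²/(2 × 0.971 × 9.81) = 2.130 m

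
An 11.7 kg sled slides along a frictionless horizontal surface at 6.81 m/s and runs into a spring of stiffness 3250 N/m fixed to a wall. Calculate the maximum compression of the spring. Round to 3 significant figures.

x = 0.409 m

At max compression the sled is momentarily at rest: ½mv² = ½kx²
x = v√(m/k) = 6.81 × √(11.7/3250) = 0.4086 m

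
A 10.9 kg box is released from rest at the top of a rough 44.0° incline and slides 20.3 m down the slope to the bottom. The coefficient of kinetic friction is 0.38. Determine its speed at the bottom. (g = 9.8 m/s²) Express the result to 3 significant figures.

Energy: mgh = ½mv² + W_f, with h = L sinθ and W_f = μ_k (mg cosθ) L
mgh = mgL sinθ = (10.9)(9.8)(20.3)sin44.0° = 1506.3 J
W_f = μ_k mg cosθ · L = (0.38)(10.9)(9.8)cos44.0°·20.3 = 592.7 J
½mv² = 1506.3 − 592.7 = 913.59 J
v = √(2 × 913.59/10.9) = 12.95 m/s

v = 12.9 m/s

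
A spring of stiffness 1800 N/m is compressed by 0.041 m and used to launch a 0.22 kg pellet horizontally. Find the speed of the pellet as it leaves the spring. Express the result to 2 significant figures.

v = 3.7 m/s

Conservation of energy: ½kx² = ½mv²
v = x√(k/m) = 0.041 × √(1800/0.22) = 3.709 m/s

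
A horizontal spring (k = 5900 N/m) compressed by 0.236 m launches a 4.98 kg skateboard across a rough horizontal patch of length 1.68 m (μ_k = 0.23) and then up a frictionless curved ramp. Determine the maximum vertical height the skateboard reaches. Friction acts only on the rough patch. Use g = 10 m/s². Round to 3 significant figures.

h = 2.91 m

Spring energy: E₀ = ½kx² = ½(5900)(0.236)² = 164.30 J
Friction: W_f = μ_k mg d = (0.23)(4.98)(10)(1.68) = 19.24 J
Energy at base of ramp: E = 164.30 − 19.24 = 145.06 J
At max height all remaining energy is PE: mgh = E ⇒ h = E/(mg) = 145.06/(4.98 × 10) = 2.913 m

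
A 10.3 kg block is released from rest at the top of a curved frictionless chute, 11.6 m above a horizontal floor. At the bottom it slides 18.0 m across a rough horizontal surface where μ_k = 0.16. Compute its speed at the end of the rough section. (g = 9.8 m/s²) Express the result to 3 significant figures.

Energy at the top = energy at the end + work done against friction:
mgh = ½mv² + μ_k m g d
W_f = μ_k mg d = (0.16)(10.3)(9.8)(18.0) = 290.7 J
½mv² = mgh − W_f = 1170.9 − 290.7 = 880.20 J
v = √(2 × 880.20/10.3) = 13.07 m/s

v = 13.1 m/s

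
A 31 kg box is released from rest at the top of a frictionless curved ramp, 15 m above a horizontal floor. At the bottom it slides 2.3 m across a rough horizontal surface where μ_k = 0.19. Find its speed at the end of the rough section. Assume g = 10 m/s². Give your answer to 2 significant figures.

Applying the work–energy principle:
mgh = ½mv² + μ_k m g d
W_f = μ_k mg d = (0.19)(31)(10)(2.3) = 135.5 J
½mv² = mgh − W_f = 4650.0 − 135.5 = 4514.5 J
v = √(2 × 4514.5/31) = 17.07 m/s

v = 17 m/s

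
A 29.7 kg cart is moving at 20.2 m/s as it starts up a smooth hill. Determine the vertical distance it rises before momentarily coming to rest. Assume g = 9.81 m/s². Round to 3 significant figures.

Setting KE at the bottom equal to PE gained: ½mv² = mgh
h = v²/(2g) = 20.2²/(2 × 9.81) = 20.80 m

h = 20.8 m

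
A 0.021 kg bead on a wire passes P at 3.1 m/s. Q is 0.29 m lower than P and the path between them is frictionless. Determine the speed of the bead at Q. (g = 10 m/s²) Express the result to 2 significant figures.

By conservation of mechanical energy, ½mv₀² + mgh = ½mv²
The mass cancels from both sides.
v² = v₀² + 2gh = (3.1)² + 2(10)(0.29) = 15.410
v = √15.410 = 3.926 m/s

v = 3.9 m/s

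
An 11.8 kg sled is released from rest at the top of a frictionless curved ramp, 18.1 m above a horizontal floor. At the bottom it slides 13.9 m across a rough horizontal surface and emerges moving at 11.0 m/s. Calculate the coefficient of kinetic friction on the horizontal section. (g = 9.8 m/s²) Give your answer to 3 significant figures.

Energy at the top = energy at the end + work done against friction:
mgh = ½mv² + μ_k m g d
mgh = 2093.1 J; ½mv² = 713.90 J
W_f = 2093.1 − 713.90 = 1379 J
μ_k = W_f/(mg·d) = 1379/(115.6 × 13.9) = 0.8580

μ_k = 0.858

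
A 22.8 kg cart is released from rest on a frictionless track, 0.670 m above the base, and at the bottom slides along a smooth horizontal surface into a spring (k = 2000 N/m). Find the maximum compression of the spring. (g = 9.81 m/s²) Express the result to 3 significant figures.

x = 0.387 m

At max compression the cart is momentarily at rest: mgh = ½kx²
x = √(2mgh/k) = √(2 × 22.8 × 9.81 × 0.670 / 2000) = 0.3871 m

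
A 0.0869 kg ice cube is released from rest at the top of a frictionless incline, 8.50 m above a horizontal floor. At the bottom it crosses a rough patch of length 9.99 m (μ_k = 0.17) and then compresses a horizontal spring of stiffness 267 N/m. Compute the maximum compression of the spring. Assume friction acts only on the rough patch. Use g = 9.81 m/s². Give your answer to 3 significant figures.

Initial energy: E₁ = mgh = (0.0869)(9.81)(8.50) = 7.2462 J
Friction removes W_f = μ_k mg d = (0.17)(0.0869)(9.81)(9.99) = 1.448 J
Energy reaching the spring: E = 7.2462 − 1.448 = 5.7984 J
At max compression ½kx² = E ⇒ x = √(2E/k) = √(2 × 5.7984/267) = 0.2084 m

x = 0.208 m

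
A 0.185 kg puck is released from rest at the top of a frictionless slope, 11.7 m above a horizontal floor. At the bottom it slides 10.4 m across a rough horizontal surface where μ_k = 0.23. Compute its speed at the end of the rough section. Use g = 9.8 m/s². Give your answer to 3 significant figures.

v = 13.5 m/s

Energy at the top = energy at the end + work done against friction:
mgh = ½mv² + μ_k m g d
W_f = μ_k mg d = (0.23)(0.185)(9.8)(10.4) = 4.337 J
½mv² = mgh − W_f = 21.212 − 4.337 = 16.875 J
v = √(2 × 16.875/0.185) = 13.51 m/s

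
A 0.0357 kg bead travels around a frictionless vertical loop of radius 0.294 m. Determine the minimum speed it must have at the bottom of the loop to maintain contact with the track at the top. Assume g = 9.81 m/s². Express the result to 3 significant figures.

v = 3.80 m/s

At the top: mg = mv_top²/r ⇒ v_top² = gr = 2.884 m²/s²
Energy from bottom to top (height 2r): ½mv_bot² = ½mv_top² + mg(2r)
v_bot² = gr + 4gr = 5gr = 14.42
v_bot = √(5gr) = 3.797 m/s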